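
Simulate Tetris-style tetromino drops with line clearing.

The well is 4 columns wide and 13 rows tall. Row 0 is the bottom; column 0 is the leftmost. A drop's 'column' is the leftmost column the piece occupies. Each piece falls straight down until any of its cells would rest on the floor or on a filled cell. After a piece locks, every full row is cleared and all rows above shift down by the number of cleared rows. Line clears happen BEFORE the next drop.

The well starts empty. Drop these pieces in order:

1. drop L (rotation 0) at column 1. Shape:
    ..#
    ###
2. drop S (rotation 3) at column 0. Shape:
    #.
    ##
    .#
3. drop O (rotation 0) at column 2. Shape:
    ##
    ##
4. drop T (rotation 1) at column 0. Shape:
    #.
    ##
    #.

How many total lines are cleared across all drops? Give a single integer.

Drop 1: L rot0 at col 1 lands with bottom-row=0; cleared 0 line(s) (total 0); column heights now [0 1 1 2], max=2
Drop 2: S rot3 at col 0 lands with bottom-row=1; cleared 0 line(s) (total 0); column heights now [4 3 1 2], max=4
Drop 3: O rot0 at col 2 lands with bottom-row=2; cleared 1 line(s) (total 1); column heights now [3 2 3 3], max=3
Drop 4: T rot1 at col 0 lands with bottom-row=3; cleared 0 line(s) (total 1); column heights now [6 5 3 3], max=6

Answer: 1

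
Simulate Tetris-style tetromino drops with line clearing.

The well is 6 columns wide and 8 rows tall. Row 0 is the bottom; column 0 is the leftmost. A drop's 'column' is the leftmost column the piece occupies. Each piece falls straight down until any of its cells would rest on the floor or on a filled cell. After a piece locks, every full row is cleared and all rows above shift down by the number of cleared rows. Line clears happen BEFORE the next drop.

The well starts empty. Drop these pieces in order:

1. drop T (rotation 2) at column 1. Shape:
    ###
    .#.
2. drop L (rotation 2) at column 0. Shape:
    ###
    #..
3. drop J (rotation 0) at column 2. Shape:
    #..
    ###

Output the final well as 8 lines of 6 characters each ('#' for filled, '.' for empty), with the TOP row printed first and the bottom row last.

Answer: ......
......
......
..#...
..###.
###...
####..
..#...

Derivation:
Drop 1: T rot2 at col 1 lands with bottom-row=0; cleared 0 line(s) (total 0); column heights now [0 2 2 2 0 0], max=2
Drop 2: L rot2 at col 0 lands with bottom-row=1; cleared 0 line(s) (total 0); column heights now [3 3 3 2 0 0], max=3
Drop 3: J rot0 at col 2 lands with bottom-row=3; cleared 0 line(s) (total 0); column heights now [3 3 5 4 4 0], max=5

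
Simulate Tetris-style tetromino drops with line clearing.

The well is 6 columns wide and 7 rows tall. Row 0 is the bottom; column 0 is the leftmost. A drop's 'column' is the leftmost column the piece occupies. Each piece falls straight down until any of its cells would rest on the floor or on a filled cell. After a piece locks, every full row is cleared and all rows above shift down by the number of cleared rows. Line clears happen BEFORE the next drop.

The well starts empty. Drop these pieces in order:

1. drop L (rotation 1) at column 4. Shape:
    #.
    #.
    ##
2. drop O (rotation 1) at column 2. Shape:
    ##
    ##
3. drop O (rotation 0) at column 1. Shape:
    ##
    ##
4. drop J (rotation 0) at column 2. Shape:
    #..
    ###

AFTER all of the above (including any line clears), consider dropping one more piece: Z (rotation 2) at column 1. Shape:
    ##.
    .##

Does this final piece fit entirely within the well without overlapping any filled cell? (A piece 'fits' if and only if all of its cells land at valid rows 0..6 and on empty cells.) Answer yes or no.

Answer: no

Derivation:
Drop 1: L rot1 at col 4 lands with bottom-row=0; cleared 0 line(s) (total 0); column heights now [0 0 0 0 3 1], max=3
Drop 2: O rot1 at col 2 lands with bottom-row=0; cleared 0 line(s) (total 0); column heights now [0 0 2 2 3 1], max=3
Drop 3: O rot0 at col 1 lands with bottom-row=2; cleared 0 line(s) (total 0); column heights now [0 4 4 2 3 1], max=4
Drop 4: J rot0 at col 2 lands with bottom-row=4; cleared 0 line(s) (total 0); column heights now [0 4 6 5 5 1], max=6
Test piece Z rot2 at col 1 (width 3): heights before test = [0 4 6 5 5 1]; fits = False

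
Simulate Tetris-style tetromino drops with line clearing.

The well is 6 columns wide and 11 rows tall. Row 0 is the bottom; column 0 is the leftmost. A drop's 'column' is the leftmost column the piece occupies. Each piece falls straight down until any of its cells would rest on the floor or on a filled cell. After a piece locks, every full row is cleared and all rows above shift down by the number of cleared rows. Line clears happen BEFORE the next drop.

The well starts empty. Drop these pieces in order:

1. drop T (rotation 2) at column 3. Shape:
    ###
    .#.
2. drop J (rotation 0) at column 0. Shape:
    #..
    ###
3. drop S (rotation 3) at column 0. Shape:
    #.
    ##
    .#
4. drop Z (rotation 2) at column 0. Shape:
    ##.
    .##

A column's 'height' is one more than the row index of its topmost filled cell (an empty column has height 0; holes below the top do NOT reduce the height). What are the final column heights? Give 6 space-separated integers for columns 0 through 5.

Answer: 5 5 4 2 2 2

Derivation:
Drop 1: T rot2 at col 3 lands with bottom-row=0; cleared 0 line(s) (total 0); column heights now [0 0 0 2 2 2], max=2
Drop 2: J rot0 at col 0 lands with bottom-row=0; cleared 0 line(s) (total 0); column heights now [2 1 1 2 2 2], max=2
Drop 3: S rot3 at col 0 lands with bottom-row=1; cleared 0 line(s) (total 0); column heights now [4 3 1 2 2 2], max=4
Drop 4: Z rot2 at col 0 lands with bottom-row=3; cleared 0 line(s) (total 0); column heights now [5 5 4 2 2 2], max=5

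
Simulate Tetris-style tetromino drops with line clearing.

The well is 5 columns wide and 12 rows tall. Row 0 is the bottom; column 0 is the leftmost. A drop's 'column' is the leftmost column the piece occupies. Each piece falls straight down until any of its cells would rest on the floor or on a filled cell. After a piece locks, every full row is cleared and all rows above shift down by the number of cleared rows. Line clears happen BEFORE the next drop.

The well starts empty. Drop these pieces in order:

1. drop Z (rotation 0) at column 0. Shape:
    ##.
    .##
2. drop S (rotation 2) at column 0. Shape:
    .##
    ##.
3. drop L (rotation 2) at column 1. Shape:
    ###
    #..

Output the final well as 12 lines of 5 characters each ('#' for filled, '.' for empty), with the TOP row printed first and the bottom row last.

Answer: .....
.....
.....
.....
.....
.....
.###.
.#...
.##..
##...
##...
.##..

Derivation:
Drop 1: Z rot0 at col 0 lands with bottom-row=0; cleared 0 line(s) (total 0); column heights now [2 2 1 0 0], max=2
Drop 2: S rot2 at col 0 lands with bottom-row=2; cleared 0 line(s) (total 0); column heights now [3 4 4 0 0], max=4
Drop 3: L rot2 at col 1 lands with bottom-row=4; cleared 0 line(s) (total 0); column heights now [3 6 6 6 0], max=6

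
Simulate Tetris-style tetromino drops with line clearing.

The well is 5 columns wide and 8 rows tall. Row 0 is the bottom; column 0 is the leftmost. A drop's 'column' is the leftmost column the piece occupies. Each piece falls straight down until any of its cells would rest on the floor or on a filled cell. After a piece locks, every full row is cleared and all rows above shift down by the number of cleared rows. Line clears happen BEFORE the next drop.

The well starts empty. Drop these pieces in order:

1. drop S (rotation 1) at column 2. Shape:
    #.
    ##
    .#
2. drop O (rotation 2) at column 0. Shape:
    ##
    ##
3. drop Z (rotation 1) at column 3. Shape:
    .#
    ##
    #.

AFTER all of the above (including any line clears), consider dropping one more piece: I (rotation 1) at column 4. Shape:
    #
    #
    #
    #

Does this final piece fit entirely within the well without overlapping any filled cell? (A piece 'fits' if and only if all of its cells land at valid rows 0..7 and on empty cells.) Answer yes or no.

Drop 1: S rot1 at col 2 lands with bottom-row=0; cleared 0 line(s) (total 0); column heights now [0 0 3 2 0], max=3
Drop 2: O rot2 at col 0 lands with bottom-row=0; cleared 0 line(s) (total 0); column heights now [2 2 3 2 0], max=3
Drop 3: Z rot1 at col 3 lands with bottom-row=2; cleared 0 line(s) (total 0); column heights now [2 2 3 4 5], max=5
Test piece I rot1 at col 4 (width 1): heights before test = [2 2 3 4 5]; fits = False

Answer: no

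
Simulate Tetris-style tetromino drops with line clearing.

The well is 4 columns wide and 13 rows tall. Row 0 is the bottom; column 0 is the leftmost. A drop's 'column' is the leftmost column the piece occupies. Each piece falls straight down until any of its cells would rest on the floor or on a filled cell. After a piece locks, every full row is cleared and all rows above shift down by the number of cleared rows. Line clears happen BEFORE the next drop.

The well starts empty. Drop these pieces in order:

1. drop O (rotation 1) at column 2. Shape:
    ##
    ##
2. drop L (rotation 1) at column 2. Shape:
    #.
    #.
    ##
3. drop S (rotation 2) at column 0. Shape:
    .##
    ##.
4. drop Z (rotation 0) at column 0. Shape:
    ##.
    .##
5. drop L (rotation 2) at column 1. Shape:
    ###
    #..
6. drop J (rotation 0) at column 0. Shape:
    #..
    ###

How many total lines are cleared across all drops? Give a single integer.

Drop 1: O rot1 at col 2 lands with bottom-row=0; cleared 0 line(s) (total 0); column heights now [0 0 2 2], max=2
Drop 2: L rot1 at col 2 lands with bottom-row=2; cleared 0 line(s) (total 0); column heights now [0 0 5 3], max=5
Drop 3: S rot2 at col 0 lands with bottom-row=4; cleared 0 line(s) (total 0); column heights now [5 6 6 3], max=6
Drop 4: Z rot0 at col 0 lands with bottom-row=6; cleared 0 line(s) (total 0); column heights now [8 8 7 3], max=8
Drop 5: L rot2 at col 1 lands with bottom-row=8; cleared 0 line(s) (total 0); column heights now [8 10 10 10], max=10
Drop 6: J rot0 at col 0 lands with bottom-row=10; cleared 0 line(s) (total 0); column heights now [12 11 11 10], max=12

Answer: 0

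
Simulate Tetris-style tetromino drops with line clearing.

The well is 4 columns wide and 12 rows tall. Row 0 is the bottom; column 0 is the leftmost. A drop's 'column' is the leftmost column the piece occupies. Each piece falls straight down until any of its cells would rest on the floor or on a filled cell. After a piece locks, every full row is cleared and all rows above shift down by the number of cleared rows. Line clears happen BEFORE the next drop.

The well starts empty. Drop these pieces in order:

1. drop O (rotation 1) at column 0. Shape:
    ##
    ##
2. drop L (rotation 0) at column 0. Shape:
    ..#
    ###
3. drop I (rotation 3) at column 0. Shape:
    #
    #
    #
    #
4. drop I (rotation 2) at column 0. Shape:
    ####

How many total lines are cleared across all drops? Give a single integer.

Drop 1: O rot1 at col 0 lands with bottom-row=0; cleared 0 line(s) (total 0); column heights now [2 2 0 0], max=2
Drop 2: L rot0 at col 0 lands with bottom-row=2; cleared 0 line(s) (total 0); column heights now [3 3 4 0], max=4
Drop 3: I rot3 at col 0 lands with bottom-row=3; cleared 0 line(s) (total 0); column heights now [7 3 4 0], max=7
Drop 4: I rot2 at col 0 lands with bottom-row=7; cleared 1 line(s) (total 1); column heights now [7 3 4 0], max=7

Answer: 1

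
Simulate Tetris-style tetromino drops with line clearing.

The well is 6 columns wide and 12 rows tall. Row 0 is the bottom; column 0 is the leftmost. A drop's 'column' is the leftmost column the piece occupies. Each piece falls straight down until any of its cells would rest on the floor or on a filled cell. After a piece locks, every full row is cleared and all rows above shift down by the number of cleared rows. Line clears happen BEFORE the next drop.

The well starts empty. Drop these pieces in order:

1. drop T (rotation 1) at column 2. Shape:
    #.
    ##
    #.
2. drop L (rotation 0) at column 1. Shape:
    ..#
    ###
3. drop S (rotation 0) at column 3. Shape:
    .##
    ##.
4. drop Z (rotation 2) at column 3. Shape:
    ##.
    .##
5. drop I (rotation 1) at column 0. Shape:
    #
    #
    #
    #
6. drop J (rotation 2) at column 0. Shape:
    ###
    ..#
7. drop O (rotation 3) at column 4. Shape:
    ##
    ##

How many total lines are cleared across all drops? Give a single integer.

Drop 1: T rot1 at col 2 lands with bottom-row=0; cleared 0 line(s) (total 0); column heights now [0 0 3 2 0 0], max=3
Drop 2: L rot0 at col 1 lands with bottom-row=3; cleared 0 line(s) (total 0); column heights now [0 4 4 5 0 0], max=5
Drop 3: S rot0 at col 3 lands with bottom-row=5; cleared 0 line(s) (total 0); column heights now [0 4 4 6 7 7], max=7
Drop 4: Z rot2 at col 3 lands with bottom-row=7; cleared 0 line(s) (total 0); column heights now [0 4 4 9 9 8], max=9
Drop 5: I rot1 at col 0 lands with bottom-row=0; cleared 0 line(s) (total 0); column heights now [4 4 4 9 9 8], max=9
Drop 6: J rot2 at col 0 lands with bottom-row=4; cleared 0 line(s) (total 0); column heights now [6 6 6 9 9 8], max=9
Drop 7: O rot3 at col 4 lands with bottom-row=9; cleared 0 line(s) (total 0); column heights now [6 6 6 9 11 11], max=11

Answer: 0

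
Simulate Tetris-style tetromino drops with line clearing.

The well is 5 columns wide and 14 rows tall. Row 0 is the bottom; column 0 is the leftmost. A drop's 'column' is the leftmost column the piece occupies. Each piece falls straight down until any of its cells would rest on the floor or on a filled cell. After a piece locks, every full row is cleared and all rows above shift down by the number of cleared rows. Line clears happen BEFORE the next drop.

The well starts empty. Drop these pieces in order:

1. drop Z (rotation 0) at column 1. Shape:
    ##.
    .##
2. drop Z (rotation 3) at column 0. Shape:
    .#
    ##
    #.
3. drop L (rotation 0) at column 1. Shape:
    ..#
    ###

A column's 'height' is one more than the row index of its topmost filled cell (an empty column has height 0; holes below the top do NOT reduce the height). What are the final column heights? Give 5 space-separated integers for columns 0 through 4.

Drop 1: Z rot0 at col 1 lands with bottom-row=0; cleared 0 line(s) (total 0); column heights now [0 2 2 1 0], max=2
Drop 2: Z rot3 at col 0 lands with bottom-row=1; cleared 0 line(s) (total 0); column heights now [3 4 2 1 0], max=4
Drop 3: L rot0 at col 1 lands with bottom-row=4; cleared 0 line(s) (total 0); column heights now [3 5 5 6 0], max=6

Answer: 3 5 5 6 0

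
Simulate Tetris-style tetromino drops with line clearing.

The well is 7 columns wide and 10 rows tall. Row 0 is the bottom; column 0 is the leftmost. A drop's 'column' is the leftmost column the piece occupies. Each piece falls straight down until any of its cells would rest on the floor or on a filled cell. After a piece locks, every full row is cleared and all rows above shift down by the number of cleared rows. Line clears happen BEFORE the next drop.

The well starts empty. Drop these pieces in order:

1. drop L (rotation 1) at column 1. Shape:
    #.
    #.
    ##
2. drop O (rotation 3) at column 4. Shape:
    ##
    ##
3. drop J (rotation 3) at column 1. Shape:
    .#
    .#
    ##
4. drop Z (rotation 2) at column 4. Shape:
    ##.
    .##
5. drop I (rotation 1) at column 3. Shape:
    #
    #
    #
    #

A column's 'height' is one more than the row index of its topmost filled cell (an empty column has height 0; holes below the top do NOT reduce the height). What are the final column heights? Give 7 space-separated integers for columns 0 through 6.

Answer: 0 4 6 4 4 4 3

Derivation:
Drop 1: L rot1 at col 1 lands with bottom-row=0; cleared 0 line(s) (total 0); column heights now [0 3 1 0 0 0 0], max=3
Drop 2: O rot3 at col 4 lands with bottom-row=0; cleared 0 line(s) (total 0); column heights now [0 3 1 0 2 2 0], max=3
Drop 3: J rot3 at col 1 lands with bottom-row=3; cleared 0 line(s) (total 0); column heights now [0 4 6 0 2 2 0], max=6
Drop 4: Z rot2 at col 4 lands with bottom-row=2; cleared 0 line(s) (total 0); column heights now [0 4 6 0 4 4 3], max=6
Drop 5: I rot1 at col 3 lands with bottom-row=0; cleared 0 line(s) (total 0); column heights now [0 4 6 4 4 4 3], max=6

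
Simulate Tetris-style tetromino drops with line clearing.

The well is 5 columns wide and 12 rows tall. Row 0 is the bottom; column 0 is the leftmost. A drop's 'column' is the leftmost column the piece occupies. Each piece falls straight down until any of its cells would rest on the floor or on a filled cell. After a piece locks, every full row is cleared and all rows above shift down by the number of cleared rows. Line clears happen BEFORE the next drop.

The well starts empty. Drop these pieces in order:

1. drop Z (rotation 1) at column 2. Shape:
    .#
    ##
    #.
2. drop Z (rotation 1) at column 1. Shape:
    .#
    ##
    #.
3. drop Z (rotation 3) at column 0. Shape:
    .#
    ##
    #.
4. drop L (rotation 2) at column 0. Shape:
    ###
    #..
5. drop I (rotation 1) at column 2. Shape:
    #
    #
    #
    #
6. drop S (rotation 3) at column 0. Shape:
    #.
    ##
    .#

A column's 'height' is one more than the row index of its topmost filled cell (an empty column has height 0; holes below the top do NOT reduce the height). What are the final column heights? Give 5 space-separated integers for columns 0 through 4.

Drop 1: Z rot1 at col 2 lands with bottom-row=0; cleared 0 line(s) (total 0); column heights now [0 0 2 3 0], max=3
Drop 2: Z rot1 at col 1 lands with bottom-row=1; cleared 0 line(s) (total 0); column heights now [0 3 4 3 0], max=4
Drop 3: Z rot3 at col 0 lands with bottom-row=2; cleared 0 line(s) (total 0); column heights now [4 5 4 3 0], max=5
Drop 4: L rot2 at col 0 lands with bottom-row=4; cleared 0 line(s) (total 0); column heights now [6 6 6 3 0], max=6
Drop 5: I rot1 at col 2 lands with bottom-row=6; cleared 0 line(s) (total 0); column heights now [6 6 10 3 0], max=10
Drop 6: S rot3 at col 0 lands with bottom-row=6; cleared 0 line(s) (total 0); column heights now [9 8 10 3 0], max=10

Answer: 9 8 10 3 0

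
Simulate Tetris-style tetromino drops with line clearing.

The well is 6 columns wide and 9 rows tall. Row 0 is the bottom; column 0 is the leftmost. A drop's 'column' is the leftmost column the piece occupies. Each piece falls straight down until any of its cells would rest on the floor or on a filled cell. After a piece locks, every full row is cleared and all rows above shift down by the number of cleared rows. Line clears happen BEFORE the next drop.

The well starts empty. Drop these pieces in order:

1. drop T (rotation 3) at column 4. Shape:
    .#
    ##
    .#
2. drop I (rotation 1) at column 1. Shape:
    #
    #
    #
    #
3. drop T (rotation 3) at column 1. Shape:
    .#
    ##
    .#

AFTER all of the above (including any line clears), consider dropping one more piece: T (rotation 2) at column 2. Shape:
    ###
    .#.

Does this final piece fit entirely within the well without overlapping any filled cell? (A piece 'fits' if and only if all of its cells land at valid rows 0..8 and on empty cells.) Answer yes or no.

Answer: yes

Derivation:
Drop 1: T rot3 at col 4 lands with bottom-row=0; cleared 0 line(s) (total 0); column heights now [0 0 0 0 2 3], max=3
Drop 2: I rot1 at col 1 lands with bottom-row=0; cleared 0 line(s) (total 0); column heights now [0 4 0 0 2 3], max=4
Drop 3: T rot3 at col 1 lands with bottom-row=3; cleared 0 line(s) (total 0); column heights now [0 5 6 0 2 3], max=6
Test piece T rot2 at col 2 (width 3): heights before test = [0 5 6 0 2 3]; fits = True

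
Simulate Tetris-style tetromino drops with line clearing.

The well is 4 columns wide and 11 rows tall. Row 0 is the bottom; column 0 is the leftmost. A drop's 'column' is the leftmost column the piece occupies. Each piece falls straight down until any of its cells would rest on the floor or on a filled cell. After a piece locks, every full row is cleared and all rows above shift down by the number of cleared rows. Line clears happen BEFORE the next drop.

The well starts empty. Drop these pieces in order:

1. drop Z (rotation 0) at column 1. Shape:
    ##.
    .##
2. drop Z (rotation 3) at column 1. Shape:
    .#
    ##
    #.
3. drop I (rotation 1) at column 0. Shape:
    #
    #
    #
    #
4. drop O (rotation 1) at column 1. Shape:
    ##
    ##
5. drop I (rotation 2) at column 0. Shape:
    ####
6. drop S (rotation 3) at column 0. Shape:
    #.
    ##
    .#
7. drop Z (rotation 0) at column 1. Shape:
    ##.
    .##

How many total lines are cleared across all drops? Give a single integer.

Answer: 2

Derivation:
Drop 1: Z rot0 at col 1 lands with bottom-row=0; cleared 0 line(s) (total 0); column heights now [0 2 2 1], max=2
Drop 2: Z rot3 at col 1 lands with bottom-row=2; cleared 0 line(s) (total 0); column heights now [0 4 5 1], max=5
Drop 3: I rot1 at col 0 lands with bottom-row=0; cleared 0 line(s) (total 0); column heights now [4 4 5 1], max=5
Drop 4: O rot1 at col 1 lands with bottom-row=5; cleared 0 line(s) (total 0); column heights now [4 7 7 1], max=7
Drop 5: I rot2 at col 0 lands with bottom-row=7; cleared 1 line(s) (total 1); column heights now [4 7 7 1], max=7
Drop 6: S rot3 at col 0 lands with bottom-row=7; cleared 0 line(s) (total 1); column heights now [10 9 7 1], max=10
Drop 7: Z rot0 at col 1 lands with bottom-row=8; cleared 1 line(s) (total 2); column heights now [9 9 9 1], max=9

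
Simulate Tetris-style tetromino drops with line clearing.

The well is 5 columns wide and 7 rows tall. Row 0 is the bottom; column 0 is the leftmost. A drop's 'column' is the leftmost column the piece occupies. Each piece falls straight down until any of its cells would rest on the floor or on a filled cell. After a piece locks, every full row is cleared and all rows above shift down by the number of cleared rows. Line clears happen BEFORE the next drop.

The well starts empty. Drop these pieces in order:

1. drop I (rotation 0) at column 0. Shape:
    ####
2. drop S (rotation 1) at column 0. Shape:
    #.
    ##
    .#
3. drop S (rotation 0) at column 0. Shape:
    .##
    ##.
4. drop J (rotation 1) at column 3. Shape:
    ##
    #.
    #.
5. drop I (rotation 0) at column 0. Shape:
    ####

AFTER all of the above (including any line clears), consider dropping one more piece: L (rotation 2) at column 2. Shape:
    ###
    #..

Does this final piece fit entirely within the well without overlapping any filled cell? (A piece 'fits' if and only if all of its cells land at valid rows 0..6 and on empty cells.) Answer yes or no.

Drop 1: I rot0 at col 0 lands with bottom-row=0; cleared 0 line(s) (total 0); column heights now [1 1 1 1 0], max=1
Drop 2: S rot1 at col 0 lands with bottom-row=1; cleared 0 line(s) (total 0); column heights now [4 3 1 1 0], max=4
Drop 3: S rot0 at col 0 lands with bottom-row=4; cleared 0 line(s) (total 0); column heights now [5 6 6 1 0], max=6
Drop 4: J rot1 at col 3 lands with bottom-row=1; cleared 0 line(s) (total 0); column heights now [5 6 6 4 4], max=6
Drop 5: I rot0 at col 0 lands with bottom-row=6; cleared 0 line(s) (total 0); column heights now [7 7 7 7 4], max=7
Test piece L rot2 at col 2 (width 3): heights before test = [7 7 7 7 4]; fits = False

Answer: no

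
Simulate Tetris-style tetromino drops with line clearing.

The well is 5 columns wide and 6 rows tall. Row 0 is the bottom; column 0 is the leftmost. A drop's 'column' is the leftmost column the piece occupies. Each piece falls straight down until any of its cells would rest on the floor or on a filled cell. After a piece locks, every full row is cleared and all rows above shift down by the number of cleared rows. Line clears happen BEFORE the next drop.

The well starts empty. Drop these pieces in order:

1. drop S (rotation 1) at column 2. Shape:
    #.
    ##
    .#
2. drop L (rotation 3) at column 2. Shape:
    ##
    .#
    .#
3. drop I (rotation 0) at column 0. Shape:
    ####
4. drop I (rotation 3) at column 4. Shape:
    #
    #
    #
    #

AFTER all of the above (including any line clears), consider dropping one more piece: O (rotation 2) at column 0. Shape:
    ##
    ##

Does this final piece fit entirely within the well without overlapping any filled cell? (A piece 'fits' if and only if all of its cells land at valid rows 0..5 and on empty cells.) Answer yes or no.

Drop 1: S rot1 at col 2 lands with bottom-row=0; cleared 0 line(s) (total 0); column heights now [0 0 3 2 0], max=3
Drop 2: L rot3 at col 2 lands with bottom-row=2; cleared 0 line(s) (total 0); column heights now [0 0 5 5 0], max=5
Drop 3: I rot0 at col 0 lands with bottom-row=5; cleared 0 line(s) (total 0); column heights now [6 6 6 6 0], max=6
Drop 4: I rot3 at col 4 lands with bottom-row=0; cleared 0 line(s) (total 0); column heights now [6 6 6 6 4], max=6
Test piece O rot2 at col 0 (width 2): heights before test = [6 6 6 6 4]; fits = False

Answer: no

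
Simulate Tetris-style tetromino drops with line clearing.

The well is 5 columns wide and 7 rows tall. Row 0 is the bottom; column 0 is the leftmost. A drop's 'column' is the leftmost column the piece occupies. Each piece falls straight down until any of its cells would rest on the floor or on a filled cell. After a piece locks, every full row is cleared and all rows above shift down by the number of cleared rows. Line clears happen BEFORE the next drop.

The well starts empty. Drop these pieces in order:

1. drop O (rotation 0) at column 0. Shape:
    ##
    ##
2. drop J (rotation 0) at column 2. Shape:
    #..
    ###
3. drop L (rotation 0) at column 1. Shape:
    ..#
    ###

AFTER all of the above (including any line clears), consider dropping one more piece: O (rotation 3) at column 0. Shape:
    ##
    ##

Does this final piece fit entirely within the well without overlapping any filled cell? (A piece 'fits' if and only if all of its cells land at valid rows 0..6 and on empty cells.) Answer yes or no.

Answer: yes

Derivation:
Drop 1: O rot0 at col 0 lands with bottom-row=0; cleared 0 line(s) (total 0); column heights now [2 2 0 0 0], max=2
Drop 2: J rot0 at col 2 lands with bottom-row=0; cleared 1 line(s) (total 1); column heights now [1 1 1 0 0], max=1
Drop 3: L rot0 at col 1 lands with bottom-row=1; cleared 0 line(s) (total 1); column heights now [1 2 2 3 0], max=3
Test piece O rot3 at col 0 (width 2): heights before test = [1 2 2 3 0]; fits = True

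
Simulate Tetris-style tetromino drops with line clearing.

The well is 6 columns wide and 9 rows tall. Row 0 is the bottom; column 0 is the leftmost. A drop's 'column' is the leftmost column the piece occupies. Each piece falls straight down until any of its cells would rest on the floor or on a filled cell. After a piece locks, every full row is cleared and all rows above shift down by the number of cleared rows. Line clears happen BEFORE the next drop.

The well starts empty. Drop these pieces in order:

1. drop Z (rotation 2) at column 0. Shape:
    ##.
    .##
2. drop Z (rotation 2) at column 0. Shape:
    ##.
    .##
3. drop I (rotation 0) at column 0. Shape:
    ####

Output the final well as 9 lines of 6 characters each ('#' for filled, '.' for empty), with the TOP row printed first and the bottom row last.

Answer: ......
......
......
......
####..
##....
.##...
##....
.##...

Derivation:
Drop 1: Z rot2 at col 0 lands with bottom-row=0; cleared 0 line(s) (total 0); column heights now [2 2 1 0 0 0], max=2
Drop 2: Z rot2 at col 0 lands with bottom-row=2; cleared 0 line(s) (total 0); column heights now [4 4 3 0 0 0], max=4
Drop 3: I rot0 at col 0 lands with bottom-row=4; cleared 0 line(s) (total 0); column heights now [5 5 5 5 0 0], max=5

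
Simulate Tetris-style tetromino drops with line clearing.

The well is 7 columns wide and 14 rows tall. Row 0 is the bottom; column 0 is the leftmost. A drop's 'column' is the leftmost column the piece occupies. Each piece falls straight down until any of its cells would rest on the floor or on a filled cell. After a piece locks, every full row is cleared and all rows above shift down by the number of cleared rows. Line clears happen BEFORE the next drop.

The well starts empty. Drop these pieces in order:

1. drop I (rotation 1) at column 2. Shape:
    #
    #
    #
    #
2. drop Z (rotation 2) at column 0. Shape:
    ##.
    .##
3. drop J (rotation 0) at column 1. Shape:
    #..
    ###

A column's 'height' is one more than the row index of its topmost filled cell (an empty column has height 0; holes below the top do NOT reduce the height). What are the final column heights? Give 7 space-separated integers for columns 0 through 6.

Answer: 6 8 7 7 0 0 0

Derivation:
Drop 1: I rot1 at col 2 lands with bottom-row=0; cleared 0 line(s) (total 0); column heights now [0 0 4 0 0 0 0], max=4
Drop 2: Z rot2 at col 0 lands with bottom-row=4; cleared 0 line(s) (total 0); column heights now [6 6 5 0 0 0 0], max=6
Drop 3: J rot0 at col 1 lands with bottom-row=6; cleared 0 line(s) (total 0); column heights now [6 8 7 7 0 0 0], max=8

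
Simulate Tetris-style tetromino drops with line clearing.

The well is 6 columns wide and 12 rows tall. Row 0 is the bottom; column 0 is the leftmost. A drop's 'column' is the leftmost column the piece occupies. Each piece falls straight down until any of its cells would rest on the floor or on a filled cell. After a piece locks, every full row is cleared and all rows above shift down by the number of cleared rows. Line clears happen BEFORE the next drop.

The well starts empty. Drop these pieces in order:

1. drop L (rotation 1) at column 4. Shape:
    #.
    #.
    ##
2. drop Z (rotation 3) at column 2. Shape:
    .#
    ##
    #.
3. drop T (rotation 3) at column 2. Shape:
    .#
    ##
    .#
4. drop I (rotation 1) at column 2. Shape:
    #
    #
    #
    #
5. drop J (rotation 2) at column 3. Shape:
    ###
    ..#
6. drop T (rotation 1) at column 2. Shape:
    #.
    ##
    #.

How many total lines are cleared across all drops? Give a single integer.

Drop 1: L rot1 at col 4 lands with bottom-row=0; cleared 0 line(s) (total 0); column heights now [0 0 0 0 3 1], max=3
Drop 2: Z rot3 at col 2 lands with bottom-row=0; cleared 0 line(s) (total 0); column heights now [0 0 2 3 3 1], max=3
Drop 3: T rot3 at col 2 lands with bottom-row=3; cleared 0 line(s) (total 0); column heights now [0 0 5 6 3 1], max=6
Drop 4: I rot1 at col 2 lands with bottom-row=5; cleared 0 line(s) (total 0); column heights now [0 0 9 6 3 1], max=9
Drop 5: J rot2 at col 3 lands with bottom-row=5; cleared 0 line(s) (total 0); column heights now [0 0 9 7 7 7], max=9
Drop 6: T rot1 at col 2 lands with bottom-row=9; cleared 0 line(s) (total 0); column heights now [0 0 12 11 7 7], max=12

Answer: 0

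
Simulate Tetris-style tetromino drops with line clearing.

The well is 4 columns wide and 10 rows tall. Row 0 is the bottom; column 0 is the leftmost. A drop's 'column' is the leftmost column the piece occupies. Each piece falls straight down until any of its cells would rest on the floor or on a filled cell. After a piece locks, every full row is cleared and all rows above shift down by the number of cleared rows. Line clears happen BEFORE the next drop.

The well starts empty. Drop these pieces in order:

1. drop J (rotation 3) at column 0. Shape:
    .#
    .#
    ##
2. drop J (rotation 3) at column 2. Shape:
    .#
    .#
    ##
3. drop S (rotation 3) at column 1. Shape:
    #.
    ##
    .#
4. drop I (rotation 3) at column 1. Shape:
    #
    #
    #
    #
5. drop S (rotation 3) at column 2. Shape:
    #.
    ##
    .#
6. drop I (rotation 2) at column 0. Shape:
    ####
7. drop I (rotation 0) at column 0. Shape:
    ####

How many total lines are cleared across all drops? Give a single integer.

Answer: 3

Derivation:
Drop 1: J rot3 at col 0 lands with bottom-row=0; cleared 0 line(s) (total 0); column heights now [1 3 0 0], max=3
Drop 2: J rot3 at col 2 lands with bottom-row=0; cleared 1 line(s) (total 1); column heights now [0 2 0 2], max=2
Drop 3: S rot3 at col 1 lands with bottom-row=1; cleared 0 line(s) (total 1); column heights now [0 4 3 2], max=4
Drop 4: I rot3 at col 1 lands with bottom-row=4; cleared 0 line(s) (total 1); column heights now [0 8 3 2], max=8
Drop 5: S rot3 at col 2 lands with bottom-row=2; cleared 0 line(s) (total 1); column heights now [0 8 5 4], max=8
Drop 6: I rot2 at col 0 lands with bottom-row=8; cleared 1 line(s) (total 2); column heights now [0 8 5 4], max=8
Drop 7: I rot0 at col 0 lands with bottom-row=8; cleared 1 line(s) (total 3); column heights now [0 8 5 4], max=8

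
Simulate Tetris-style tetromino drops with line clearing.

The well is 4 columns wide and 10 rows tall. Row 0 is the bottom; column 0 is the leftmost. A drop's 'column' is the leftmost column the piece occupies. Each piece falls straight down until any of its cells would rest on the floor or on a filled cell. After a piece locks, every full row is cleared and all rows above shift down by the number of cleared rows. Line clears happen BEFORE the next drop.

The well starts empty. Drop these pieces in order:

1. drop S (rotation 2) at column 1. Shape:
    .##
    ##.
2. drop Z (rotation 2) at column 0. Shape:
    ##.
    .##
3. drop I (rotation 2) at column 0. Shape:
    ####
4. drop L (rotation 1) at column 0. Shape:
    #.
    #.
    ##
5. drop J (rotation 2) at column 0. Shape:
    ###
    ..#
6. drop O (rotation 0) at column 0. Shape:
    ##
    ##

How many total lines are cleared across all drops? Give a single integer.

Drop 1: S rot2 at col 1 lands with bottom-row=0; cleared 0 line(s) (total 0); column heights now [0 1 2 2], max=2
Drop 2: Z rot2 at col 0 lands with bottom-row=2; cleared 0 line(s) (total 0); column heights now [4 4 3 2], max=4
Drop 3: I rot2 at col 0 lands with bottom-row=4; cleared 1 line(s) (total 1); column heights now [4 4 3 2], max=4
Drop 4: L rot1 at col 0 lands with bottom-row=4; cleared 0 line(s) (total 1); column heights now [7 5 3 2], max=7
Drop 5: J rot2 at col 0 lands with bottom-row=6; cleared 0 line(s) (total 1); column heights now [8 8 8 2], max=8
Drop 6: O rot0 at col 0 lands with bottom-row=8; cleared 0 line(s) (total 1); column heights now [10 10 8 2], max=10

Answer: 1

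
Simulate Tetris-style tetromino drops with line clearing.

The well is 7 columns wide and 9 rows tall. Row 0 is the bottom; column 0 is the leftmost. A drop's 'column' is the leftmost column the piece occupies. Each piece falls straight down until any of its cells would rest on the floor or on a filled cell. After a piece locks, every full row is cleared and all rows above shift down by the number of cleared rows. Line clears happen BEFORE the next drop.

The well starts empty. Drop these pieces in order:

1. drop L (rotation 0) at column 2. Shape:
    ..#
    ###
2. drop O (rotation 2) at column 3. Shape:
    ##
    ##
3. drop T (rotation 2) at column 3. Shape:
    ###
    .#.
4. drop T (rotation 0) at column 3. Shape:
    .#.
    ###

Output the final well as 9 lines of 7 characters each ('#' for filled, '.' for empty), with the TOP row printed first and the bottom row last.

Answer: .......
....#..
...###.
...###.
....#..
...##..
...##..
....#..
..###..

Derivation:
Drop 1: L rot0 at col 2 lands with bottom-row=0; cleared 0 line(s) (total 0); column heights now [0 0 1 1 2 0 0], max=2
Drop 2: O rot2 at col 3 lands with bottom-row=2; cleared 0 line(s) (total 0); column heights now [0 0 1 4 4 0 0], max=4
Drop 3: T rot2 at col 3 lands with bottom-row=4; cleared 0 line(s) (total 0); column heights now [0 0 1 6 6 6 0], max=6
Drop 4: T rot0 at col 3 lands with bottom-row=6; cleared 0 line(s) (total 0); column heights now [0 0 1 7 8 7 0], max=8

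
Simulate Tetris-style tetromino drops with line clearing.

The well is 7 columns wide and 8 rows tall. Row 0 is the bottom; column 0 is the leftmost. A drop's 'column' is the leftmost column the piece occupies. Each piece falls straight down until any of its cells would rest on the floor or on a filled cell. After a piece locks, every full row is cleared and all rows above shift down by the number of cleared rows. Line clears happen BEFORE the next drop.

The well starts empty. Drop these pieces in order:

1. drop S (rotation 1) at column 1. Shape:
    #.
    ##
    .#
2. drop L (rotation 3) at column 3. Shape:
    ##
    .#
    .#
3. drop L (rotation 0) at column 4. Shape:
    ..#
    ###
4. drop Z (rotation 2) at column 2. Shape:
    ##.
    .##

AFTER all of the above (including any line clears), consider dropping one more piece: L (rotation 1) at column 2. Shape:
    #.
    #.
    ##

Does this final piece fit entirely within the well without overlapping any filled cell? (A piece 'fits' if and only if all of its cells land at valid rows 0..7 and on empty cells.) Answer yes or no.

Answer: no

Derivation:
Drop 1: S rot1 at col 1 lands with bottom-row=0; cleared 0 line(s) (total 0); column heights now [0 3 2 0 0 0 0], max=3
Drop 2: L rot3 at col 3 lands with bottom-row=0; cleared 0 line(s) (total 0); column heights now [0 3 2 3 3 0 0], max=3
Drop 3: L rot0 at col 4 lands with bottom-row=3; cleared 0 line(s) (total 0); column heights now [0 3 2 3 4 4 5], max=5
Drop 4: Z rot2 at col 2 lands with bottom-row=4; cleared 0 line(s) (total 0); column heights now [0 3 6 6 5 4 5], max=6
Test piece L rot1 at col 2 (width 2): heights before test = [0 3 6 6 5 4 5]; fits = False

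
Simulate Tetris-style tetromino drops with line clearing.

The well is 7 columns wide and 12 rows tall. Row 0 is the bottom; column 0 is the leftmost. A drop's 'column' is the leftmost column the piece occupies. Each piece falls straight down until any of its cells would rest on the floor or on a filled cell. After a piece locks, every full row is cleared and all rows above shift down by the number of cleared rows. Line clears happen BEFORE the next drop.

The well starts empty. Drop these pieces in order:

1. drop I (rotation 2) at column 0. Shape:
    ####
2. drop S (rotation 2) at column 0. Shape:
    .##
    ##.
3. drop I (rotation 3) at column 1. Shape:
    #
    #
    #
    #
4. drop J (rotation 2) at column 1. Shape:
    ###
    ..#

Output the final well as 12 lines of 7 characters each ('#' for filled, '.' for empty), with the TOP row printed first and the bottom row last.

Answer: .......
.......
.......
.......
.###...
.#.#...
.#.....
.#.....
.#.....
.##....
##.....
####...

Derivation:
Drop 1: I rot2 at col 0 lands with bottom-row=0; cleared 0 line(s) (total 0); column heights now [1 1 1 1 0 0 0], max=1
Drop 2: S rot2 at col 0 lands with bottom-row=1; cleared 0 line(s) (total 0); column heights now [2 3 3 1 0 0 0], max=3
Drop 3: I rot3 at col 1 lands with bottom-row=3; cleared 0 line(s) (total 0); column heights now [2 7 3 1 0 0 0], max=7
Drop 4: J rot2 at col 1 lands with bottom-row=6; cleared 0 line(s) (total 0); column heights now [2 8 8 8 0 0 0], max=8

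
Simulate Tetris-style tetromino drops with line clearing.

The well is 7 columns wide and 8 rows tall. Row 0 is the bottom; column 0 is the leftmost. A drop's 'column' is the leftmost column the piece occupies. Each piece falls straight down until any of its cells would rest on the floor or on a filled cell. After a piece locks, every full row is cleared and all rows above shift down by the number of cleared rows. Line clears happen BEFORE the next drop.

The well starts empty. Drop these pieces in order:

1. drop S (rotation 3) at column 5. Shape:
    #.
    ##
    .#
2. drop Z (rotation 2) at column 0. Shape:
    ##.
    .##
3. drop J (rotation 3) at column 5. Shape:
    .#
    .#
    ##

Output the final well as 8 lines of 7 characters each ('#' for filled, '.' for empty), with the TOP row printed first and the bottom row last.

Answer: .......
.......
......#
......#
.....##
.....#.
##...##
.##...#

Derivation:
Drop 1: S rot3 at col 5 lands with bottom-row=0; cleared 0 line(s) (total 0); column heights now [0 0 0 0 0 3 2], max=3
Drop 2: Z rot2 at col 0 lands with bottom-row=0; cleared 0 line(s) (total 0); column heights now [2 2 1 0 0 3 2], max=3
Drop 3: J rot3 at col 5 lands with bottom-row=3; cleared 0 line(s) (total 0); column heights now [2 2 1 0 0 4 6], max=6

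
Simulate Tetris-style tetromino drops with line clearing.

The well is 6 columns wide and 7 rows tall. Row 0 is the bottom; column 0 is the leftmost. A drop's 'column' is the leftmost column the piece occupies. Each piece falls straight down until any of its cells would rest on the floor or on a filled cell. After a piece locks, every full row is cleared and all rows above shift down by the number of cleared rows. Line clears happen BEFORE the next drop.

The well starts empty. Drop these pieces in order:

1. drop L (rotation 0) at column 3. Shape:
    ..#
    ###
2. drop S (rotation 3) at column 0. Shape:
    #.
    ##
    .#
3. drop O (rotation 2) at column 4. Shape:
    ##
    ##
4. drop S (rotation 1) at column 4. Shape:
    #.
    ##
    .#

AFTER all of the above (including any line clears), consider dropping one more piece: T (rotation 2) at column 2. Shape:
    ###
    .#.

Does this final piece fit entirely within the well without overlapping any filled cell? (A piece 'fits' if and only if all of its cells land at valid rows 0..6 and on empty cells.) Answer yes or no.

Drop 1: L rot0 at col 3 lands with bottom-row=0; cleared 0 line(s) (total 0); column heights now [0 0 0 1 1 2], max=2
Drop 2: S rot3 at col 0 lands with bottom-row=0; cleared 0 line(s) (total 0); column heights now [3 2 0 1 1 2], max=3
Drop 3: O rot2 at col 4 lands with bottom-row=2; cleared 0 line(s) (total 0); column heights now [3 2 0 1 4 4], max=4
Drop 4: S rot1 at col 4 lands with bottom-row=4; cleared 0 line(s) (total 0); column heights now [3 2 0 1 7 6], max=7
Test piece T rot2 at col 2 (width 3): heights before test = [3 2 0 1 7 6]; fits = False

Answer: no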